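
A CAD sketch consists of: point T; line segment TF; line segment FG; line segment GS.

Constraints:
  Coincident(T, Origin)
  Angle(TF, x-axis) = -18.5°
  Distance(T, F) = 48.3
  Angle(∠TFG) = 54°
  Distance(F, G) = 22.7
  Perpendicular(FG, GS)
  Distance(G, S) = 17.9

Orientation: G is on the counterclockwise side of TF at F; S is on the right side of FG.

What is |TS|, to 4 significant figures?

57.26

T is at the origin; TF runs at -18.5° with length 48.3, so F = 48.3·(cos -18.5°, sin -18.5°) = (45.80, -15.33). ∠TFG = 54.0°, so FG runs at -18.5° + (180° − 54.0°) = 107.5° from the x-axis; with |FG| = 22.7, G = F + 22.7·(cos 107.5°, sin 107.5°) = (38.98, 6.324). FG ⟂ GS; with |GS| = 17.9 on the right of FG, S = G + 17.9·(0.9537, 0.3007) = (56.05, 11.71). Then |TS| = |S − T| = 57.26.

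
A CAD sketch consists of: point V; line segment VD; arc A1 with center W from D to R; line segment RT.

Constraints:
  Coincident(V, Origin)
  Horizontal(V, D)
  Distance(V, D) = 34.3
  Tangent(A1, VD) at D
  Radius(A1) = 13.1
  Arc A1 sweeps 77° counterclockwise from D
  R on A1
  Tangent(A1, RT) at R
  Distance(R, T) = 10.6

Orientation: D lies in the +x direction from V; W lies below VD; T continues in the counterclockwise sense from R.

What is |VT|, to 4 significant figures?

28.04

On A1, D sits at bearing 90° from W; a 77° counterclockwise sweep puts R at bearing 167°, so R = W + 13.1·(cos 167°, sin 167°) = (21.54, -10.15). Since A1 is tangent to RT there, WR ⟂ RT, so RT runs along (−sin 167°, cos 167°); with |RT| = 10.6, T = (19.15, -20.48). Then |VT| = |T − V| = 28.04.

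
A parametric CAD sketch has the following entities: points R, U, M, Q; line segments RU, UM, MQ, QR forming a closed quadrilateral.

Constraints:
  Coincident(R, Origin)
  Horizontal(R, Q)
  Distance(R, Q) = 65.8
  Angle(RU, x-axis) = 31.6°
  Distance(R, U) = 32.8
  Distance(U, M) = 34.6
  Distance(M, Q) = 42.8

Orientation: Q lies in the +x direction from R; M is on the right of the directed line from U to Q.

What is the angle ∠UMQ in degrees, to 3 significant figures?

64.0°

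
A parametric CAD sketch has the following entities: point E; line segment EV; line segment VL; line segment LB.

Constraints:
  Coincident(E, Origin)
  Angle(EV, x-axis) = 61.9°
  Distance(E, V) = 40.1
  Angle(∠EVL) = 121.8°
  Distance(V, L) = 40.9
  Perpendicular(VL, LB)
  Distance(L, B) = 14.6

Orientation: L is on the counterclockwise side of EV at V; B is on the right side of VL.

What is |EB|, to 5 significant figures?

78.852

∠EVL = 121.8°, so VL runs at 61.9° + (180° − 121.8°) = 120.10° from the x-axis; with |VL| = 40.9, L = V + 40.9·(cos 120.10°, sin 120.10°) = (-1.6242, 70.758). The perpendicularity gives LB at right angles to VL; with |LB| = 14.6 on the right of VL, B = L + 14.6·(0.86515, 0.50151) = (11.007, 78.080). Then |EB| = |B − E| = 78.852.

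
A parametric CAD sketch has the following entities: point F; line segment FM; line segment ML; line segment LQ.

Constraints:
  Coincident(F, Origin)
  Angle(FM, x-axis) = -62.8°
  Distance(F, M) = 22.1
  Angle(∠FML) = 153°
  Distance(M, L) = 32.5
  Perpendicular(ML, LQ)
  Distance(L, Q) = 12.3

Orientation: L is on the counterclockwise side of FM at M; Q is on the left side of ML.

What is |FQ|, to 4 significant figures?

52.24

F is at the origin; FM runs at -62.8° with length 22.1, so M = 22.1·(cos -62.8°, sin -62.8°) = (10.10, -19.66). ∠FML = 153.0°, so ML runs at -62.8° + (180° − 153.0°) = -35.80° from the x-axis; with |ML| = 32.5, L = M + 32.5·(cos -35.80°, sin -35.80°) = (36.46, -38.67). The perpendicularity gives LQ at right angles to ML; with |LQ| = 12.3 on the left of ML, Q = L + 12.3·(0.5850, 0.8111) = (43.66, -28.69). Then |FQ| = |Q − F| = 52.24.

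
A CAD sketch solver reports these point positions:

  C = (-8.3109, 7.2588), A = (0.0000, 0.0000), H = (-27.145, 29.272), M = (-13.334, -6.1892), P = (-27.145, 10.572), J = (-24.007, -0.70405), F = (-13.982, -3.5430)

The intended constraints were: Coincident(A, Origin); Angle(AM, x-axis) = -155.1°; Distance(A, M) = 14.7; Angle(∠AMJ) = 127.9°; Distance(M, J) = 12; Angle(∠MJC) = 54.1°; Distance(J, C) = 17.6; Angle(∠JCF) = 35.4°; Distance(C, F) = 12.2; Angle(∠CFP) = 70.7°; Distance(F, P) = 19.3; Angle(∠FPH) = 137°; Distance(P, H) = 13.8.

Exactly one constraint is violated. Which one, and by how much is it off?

Distance(P, H) = 13.8 — off by 4.90.

A = (0.00, 0.00) ✓; AM at -155.1° ✓; |AM| = 14.70 ✓; ∠AMJ = 127.9° ✓; |MJ| = 12.00 ✓; ∠MJC = 54.10° ✓; |JC| = 17.60 ✓; ∠JCF = 35.40° ✓; |CF| = 12.20 ✓; ∠CFP = 70.70° ✓; |FP| = 19.30 ✓; ∠FPH = 137.0° ✓; |PH| = 18.70 ✗.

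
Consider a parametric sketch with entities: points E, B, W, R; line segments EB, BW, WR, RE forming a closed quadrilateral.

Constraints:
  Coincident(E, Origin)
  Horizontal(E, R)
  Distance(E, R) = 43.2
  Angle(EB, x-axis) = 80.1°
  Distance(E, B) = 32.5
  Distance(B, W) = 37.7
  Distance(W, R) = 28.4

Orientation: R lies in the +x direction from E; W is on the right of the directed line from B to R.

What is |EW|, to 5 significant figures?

15.791

E is at the origin; ER is horizontal with |ER| = 43.2 and R in +x, so R = (43.2, 0). EB runs at 80.1° with |EB| = 32.5, so B = (5.5877, 32.016). W is determined by |BW| = 37.7 and |WR| = 28.4 together: it lies at the intersection of circle(B, 37.7) and circle(R, 28.4). With |BR| = 49.393, the foot of the radical line on BR is 30.920 from B and the perpendicular offset is √(37.7² − 30.920²) = 21.570. Taking the right-of-BR solution: W = (15.151, -4.4508).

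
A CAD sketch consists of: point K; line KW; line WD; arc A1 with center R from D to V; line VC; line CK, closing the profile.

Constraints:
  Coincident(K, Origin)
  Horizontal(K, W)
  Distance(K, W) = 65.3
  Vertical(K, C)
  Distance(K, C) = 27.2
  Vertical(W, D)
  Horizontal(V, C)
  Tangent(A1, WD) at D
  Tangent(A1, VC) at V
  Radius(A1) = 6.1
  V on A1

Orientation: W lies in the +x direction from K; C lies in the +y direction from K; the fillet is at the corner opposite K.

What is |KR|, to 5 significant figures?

62.848

KC is vertical with |KC| = 27.2 and C on the +y side, so C = (0.0000, 27.200). The virtual corner opposite K is at (65.300, 27.200). Since A1 is tangent to WD there, RD ⟂ WD and since A1 is tangent to VC there, RV ⟂ VC, with radius 6.1, so the center R sits 6.1 in from both sides at R = (59.200, 21.100). Then |KR| = |R − K| = 62.848.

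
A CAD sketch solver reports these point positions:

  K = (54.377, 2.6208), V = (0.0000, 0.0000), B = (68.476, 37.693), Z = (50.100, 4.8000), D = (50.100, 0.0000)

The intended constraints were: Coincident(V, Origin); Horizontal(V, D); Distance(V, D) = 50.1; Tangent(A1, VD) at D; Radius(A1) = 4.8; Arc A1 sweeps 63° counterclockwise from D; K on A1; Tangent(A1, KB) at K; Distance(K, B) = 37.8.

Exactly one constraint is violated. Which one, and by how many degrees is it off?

Tangent(A1, KB) at K — off by 5.10°.

V = (0.00, 0.00) ✓; V.y = 0.00, D.y = 0.00 ✓; |VD| = 50.10 ✓; ∠(ZD, DV) = 90.00° ✓; |ZD| = 4.800 ✓; bearing(Z→K) − bearing(Z→D) = 63.00° ✓; |ZK| = 4.800 ✓; ∠(ZK, KB) = 84.90° ✗; |KB| = 37.80 ✓.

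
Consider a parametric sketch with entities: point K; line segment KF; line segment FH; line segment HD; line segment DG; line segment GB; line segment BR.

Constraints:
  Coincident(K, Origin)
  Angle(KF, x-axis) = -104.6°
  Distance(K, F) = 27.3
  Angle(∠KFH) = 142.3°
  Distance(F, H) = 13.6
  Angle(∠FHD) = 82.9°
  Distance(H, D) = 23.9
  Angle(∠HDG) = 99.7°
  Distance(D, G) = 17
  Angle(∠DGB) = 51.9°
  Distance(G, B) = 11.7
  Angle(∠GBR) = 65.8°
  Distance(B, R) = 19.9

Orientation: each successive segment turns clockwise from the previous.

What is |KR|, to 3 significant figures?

35.6

K is at the origin; KF runs at -104.6° with length 27.3, so F = (-6.88, -26.4). ∠KFH = 142.3° gives FH at -142° from the x-axis; with |FH| = 13.6, H = (-17.6, -34.7). ∠FHD = 82.9° gives HD at 121° from the x-axis; with |HD| = 23.9, D = (-29.8, -14.2). ∠HDG = 99.7° gives DG at 40.3° from the x-axis; with |DG| = 17.0, G = (-16.8, -3.17). ∠DGB = 51.9° gives GB at -87.8° from the x-axis; with |GB| = 11.7, B = (-16.4, -14.9). ∠GBR = 65.8° gives BR at 158° from the x-axis; with |BR| = 19.9, R = (-34.8, -7.40). Then |KR| = |R − K| = 35.6.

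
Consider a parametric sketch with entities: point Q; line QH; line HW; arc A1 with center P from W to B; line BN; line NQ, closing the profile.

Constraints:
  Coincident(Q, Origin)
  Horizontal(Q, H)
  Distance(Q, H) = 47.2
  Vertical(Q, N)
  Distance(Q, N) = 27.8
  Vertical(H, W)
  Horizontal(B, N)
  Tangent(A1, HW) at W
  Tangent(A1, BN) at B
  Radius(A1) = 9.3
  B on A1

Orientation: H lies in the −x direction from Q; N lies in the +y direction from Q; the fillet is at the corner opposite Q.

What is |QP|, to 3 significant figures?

42.2

Q is at the origin; Q and H share the same y with |QH| = 47.2 and H on the −x side, so H = (-47.2, 0.00). Q and N share the same x with |QN| = 27.8 and N on the +y side, so N = (0.00, 27.8). The virtual corner opposite Q is at (-47.2, 27.8). A1 meets HW tangentially, so PW is at right angles to HW and the tangent condition forces PB to be normal to BN, with radius 9.3, so the center P sits 9.3 in from both sides at P = (-37.9, 18.5). Then |QP| = |P − Q| = 42.2.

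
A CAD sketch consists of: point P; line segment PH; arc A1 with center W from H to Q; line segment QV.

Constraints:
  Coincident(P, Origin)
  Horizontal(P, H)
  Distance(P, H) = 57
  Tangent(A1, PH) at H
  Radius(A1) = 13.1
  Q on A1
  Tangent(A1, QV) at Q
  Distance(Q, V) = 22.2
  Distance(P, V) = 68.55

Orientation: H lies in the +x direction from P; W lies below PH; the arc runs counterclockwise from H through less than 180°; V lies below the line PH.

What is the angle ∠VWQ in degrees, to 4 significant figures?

59.46°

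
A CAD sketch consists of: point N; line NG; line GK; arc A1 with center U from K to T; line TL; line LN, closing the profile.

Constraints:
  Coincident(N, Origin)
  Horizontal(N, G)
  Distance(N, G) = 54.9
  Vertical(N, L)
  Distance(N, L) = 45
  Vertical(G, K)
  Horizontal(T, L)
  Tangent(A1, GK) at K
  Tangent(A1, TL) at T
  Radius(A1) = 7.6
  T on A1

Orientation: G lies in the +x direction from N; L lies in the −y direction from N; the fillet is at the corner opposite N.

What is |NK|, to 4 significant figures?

66.43

The virtual corner opposite N is at (54.90, -45.00). Since A1 is tangent to GK there, UK ⟂ GK and the tangent condition forces UT to be normal to TL, with radius 7.6, so the center U sits 7.6 in from both sides at U = (47.30, -37.40). That places the tangent points at K = (54.90, -37.40) on GK and T = (47.30, -45.00) on TL. Then |NK| = |K − N| = 66.43.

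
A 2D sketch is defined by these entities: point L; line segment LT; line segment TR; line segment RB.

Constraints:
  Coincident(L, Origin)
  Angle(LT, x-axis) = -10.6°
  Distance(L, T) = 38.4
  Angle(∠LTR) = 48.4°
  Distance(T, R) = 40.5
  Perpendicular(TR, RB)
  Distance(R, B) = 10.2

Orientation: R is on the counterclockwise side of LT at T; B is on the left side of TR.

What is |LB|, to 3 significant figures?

23.8

L is at the origin; LT runs at -10.6° with length 38.4, so T = 38.4·(cos -10.6°, sin -10.6°) = (37.7, -7.06). ∠LTR = 48.4°, so TR runs at -10.6° + (180° − 48.4°) = 121° from the x-axis; with |TR| = 40.5, R = T + 40.5·(cos 121°, sin 121°) = (16.9, 27.7). TR ⟂ RB; with |RB| = 10.2 on the left of TR, B = R + 10.2·(-0.857, -0.515) = (8.14, 22.4). Then |LB| = |B − L| = 23.8.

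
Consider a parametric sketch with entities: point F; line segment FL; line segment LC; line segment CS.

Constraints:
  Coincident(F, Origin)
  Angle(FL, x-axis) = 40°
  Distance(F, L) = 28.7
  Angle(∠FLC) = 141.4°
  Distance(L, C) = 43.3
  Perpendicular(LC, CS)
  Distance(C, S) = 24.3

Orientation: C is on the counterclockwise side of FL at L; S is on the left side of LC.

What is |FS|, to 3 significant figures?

66.0

F is at the origin; FL runs at 40.0° with length 28.7, so L = 28.7·(cos 40.0°, sin 40.0°) = (22.0, 18.4). ∠FLC = 141.4°, so LC runs at 40.0° + (180° − 141.4°) = 78.6° from the x-axis; with |LC| = 43.3, C = L + 43.3·(cos 78.6°, sin 78.6°) = (30.5, 60.9). LC is perpendicular to CS; with |CS| = 24.3 on the left of LC, S = C + 24.3·(-0.980, 0.198) = (6.72, 65.7). Then |FS| = |S − F| = 66.0.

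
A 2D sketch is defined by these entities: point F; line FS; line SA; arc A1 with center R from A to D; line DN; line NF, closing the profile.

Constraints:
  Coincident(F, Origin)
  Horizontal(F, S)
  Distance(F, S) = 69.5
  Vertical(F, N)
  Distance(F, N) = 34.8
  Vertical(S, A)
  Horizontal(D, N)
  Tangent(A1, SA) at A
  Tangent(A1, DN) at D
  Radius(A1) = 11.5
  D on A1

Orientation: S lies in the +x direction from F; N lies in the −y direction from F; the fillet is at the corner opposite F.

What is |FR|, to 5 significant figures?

62.505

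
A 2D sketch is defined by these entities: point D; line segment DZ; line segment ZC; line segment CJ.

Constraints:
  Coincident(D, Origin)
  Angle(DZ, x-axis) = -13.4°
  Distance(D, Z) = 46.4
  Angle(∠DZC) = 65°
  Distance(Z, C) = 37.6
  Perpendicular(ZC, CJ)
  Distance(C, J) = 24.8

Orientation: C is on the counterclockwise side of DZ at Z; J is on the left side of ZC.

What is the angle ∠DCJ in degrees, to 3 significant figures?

23.2°

∠DZC = 65.0°, so ZC runs at -13.4° + (180° − 65.0°) = 102° from the x-axis; with |ZC| = 37.6, C = Z + 37.6·(cos 102°, sin 102°) = (37.6, 26.1). The perpendicularity gives CJ at right angles to ZC; with |CJ| = 24.8 on the left of ZC, J = C + 24.8·(-0.980, -0.201) = (13.3, 21.1). Then cos ∠DCJ = CD·CJ / (|CD||CJ|), giving 23.2°.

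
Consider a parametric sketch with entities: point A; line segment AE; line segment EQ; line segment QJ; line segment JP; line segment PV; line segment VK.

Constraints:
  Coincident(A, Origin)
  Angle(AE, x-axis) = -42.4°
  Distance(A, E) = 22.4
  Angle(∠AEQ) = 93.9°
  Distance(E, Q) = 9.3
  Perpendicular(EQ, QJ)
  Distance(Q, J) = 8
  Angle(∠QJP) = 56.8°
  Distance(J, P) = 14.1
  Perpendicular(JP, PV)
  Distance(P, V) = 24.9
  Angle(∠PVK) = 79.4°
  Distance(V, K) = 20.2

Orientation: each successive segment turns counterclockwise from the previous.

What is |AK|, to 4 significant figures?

39.73

JP ⟂ PV, so PV runs at -13.10°; with |PV| = 24.9, V = (38.79, -22.27). ∠PVK = 79.4° gives VK at 87.50° from the x-axis; with |VK| = 20.2, K = (39.68, -2.091). Then |AK| = |K − A| = 39.73.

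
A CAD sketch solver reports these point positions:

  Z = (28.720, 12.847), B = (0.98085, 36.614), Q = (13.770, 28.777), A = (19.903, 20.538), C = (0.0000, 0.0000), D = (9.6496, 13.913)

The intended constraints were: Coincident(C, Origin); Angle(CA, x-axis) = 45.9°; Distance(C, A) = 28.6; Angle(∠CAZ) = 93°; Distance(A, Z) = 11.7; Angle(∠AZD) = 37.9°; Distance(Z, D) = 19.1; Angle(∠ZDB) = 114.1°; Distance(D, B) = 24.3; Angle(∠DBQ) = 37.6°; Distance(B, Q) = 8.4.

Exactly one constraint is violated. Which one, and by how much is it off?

Distance(B, Q) = 8.4 — off by 6.60.

C = (0.00, 0.00) ✓; CA at 45.90° ✓; |CA| = 28.60 ✓; ∠CAZ = 93.00° ✓; |AZ| = 11.70 ✓; ∠AZD = 37.90° ✓; |ZD| = 19.10 ✓; ∠ZDB = 114.1° ✓; |DB| = 24.30 ✓; ∠DBQ = 37.60° ✓; |BQ| = 15.00 ✗.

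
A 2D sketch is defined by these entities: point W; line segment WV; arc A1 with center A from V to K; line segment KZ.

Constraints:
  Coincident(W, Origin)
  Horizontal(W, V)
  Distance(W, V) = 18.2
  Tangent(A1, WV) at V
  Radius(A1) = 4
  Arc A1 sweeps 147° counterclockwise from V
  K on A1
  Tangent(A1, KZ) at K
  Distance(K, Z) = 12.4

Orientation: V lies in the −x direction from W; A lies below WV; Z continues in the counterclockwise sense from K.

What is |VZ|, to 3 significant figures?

16.3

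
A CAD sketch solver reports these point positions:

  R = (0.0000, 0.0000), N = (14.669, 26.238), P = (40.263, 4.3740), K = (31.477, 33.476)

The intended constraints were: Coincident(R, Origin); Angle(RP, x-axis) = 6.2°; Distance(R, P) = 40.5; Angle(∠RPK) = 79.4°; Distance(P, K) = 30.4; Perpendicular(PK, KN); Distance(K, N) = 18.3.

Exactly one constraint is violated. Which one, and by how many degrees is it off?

Perpendicular(PK, KN) — off by 6.50°.

R = (0.00, 0.00) ✓; RP at 6.200° ✓; |RP| = 40.50 ✓; ∠RPK = 79.40° ✓; |PK| = 30.40 ✓; ∠(PK, KN) = 96.50° ✗; |KN| = 18.30 ✓.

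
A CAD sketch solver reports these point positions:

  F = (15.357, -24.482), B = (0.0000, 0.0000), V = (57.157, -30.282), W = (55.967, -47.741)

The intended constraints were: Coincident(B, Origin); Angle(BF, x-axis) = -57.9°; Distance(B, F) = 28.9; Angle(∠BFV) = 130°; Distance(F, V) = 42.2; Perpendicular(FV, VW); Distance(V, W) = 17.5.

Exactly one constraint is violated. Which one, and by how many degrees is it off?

Perpendicular(FV, VW) — off by 4.00°.

B = (0.00, 0.00) ✓; BF at -57.90° ✓; |BF| = 28.90 ✓; ∠BFV = 130.0° ✓; |FV| = 42.20 ✓; ∠(FV, VW) = 86.00° ✗; |VW| = 17.50 ✓.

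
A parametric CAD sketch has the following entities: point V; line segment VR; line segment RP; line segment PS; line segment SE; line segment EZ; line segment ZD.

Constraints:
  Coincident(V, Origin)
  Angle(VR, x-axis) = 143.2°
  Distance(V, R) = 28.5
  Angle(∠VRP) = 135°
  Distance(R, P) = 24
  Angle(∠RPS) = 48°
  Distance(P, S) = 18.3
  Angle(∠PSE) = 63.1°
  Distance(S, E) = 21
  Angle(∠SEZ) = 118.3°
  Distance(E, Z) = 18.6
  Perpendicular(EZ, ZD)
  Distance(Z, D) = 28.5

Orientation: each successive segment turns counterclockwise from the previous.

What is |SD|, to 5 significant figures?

30.259

∠SEZ = 118.3° gives EZ at 138.80° from the x-axis; with |EZ| = 18.6, Z = (-41.823, 34.657). The perpendicularity gives ZD at right angles to EZ, so ZD runs at -131.20°; with |ZD| = 28.5, D = (-60.595, 13.213). Then |SD| = |D − S| = 30.259.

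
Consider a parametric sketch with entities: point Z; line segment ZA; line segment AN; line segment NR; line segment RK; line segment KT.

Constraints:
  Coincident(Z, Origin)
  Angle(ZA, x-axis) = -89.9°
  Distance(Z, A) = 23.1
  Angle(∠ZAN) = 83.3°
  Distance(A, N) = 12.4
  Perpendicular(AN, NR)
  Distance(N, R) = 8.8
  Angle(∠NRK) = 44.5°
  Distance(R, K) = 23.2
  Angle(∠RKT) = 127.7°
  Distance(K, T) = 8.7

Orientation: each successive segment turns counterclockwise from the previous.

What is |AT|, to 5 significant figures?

16.585

∠NRK = 44.5° gives RK at -127.70° from the x-axis; with |RK| = 23.2, K = (-2.8763, -31.250). ∠RKT = 127.7° gives KT at -75.400° from the x-axis; with |KT| = 8.7, T = (-0.68329, -39.669). Then |AT| = |T − A| = 16.585.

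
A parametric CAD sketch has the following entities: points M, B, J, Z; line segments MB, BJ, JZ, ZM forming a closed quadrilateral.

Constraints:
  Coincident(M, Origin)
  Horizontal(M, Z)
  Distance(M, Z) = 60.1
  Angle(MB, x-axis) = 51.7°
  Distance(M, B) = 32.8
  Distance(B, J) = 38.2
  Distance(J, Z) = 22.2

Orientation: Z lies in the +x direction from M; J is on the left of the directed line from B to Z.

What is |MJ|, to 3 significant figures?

62.4

Checks: |BJ| = 38.20 ✓; |JZ| = 22.20 ✓.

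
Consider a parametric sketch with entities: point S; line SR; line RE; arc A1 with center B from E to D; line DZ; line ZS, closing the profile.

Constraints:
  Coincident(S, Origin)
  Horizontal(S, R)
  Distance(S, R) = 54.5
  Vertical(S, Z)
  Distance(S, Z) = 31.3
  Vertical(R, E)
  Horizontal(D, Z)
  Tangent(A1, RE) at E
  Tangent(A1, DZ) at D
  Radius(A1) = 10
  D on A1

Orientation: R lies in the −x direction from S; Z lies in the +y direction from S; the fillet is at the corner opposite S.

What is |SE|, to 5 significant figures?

58.514

The virtual corner opposite S is at (-54.500, 31.300). The tangent condition forces BE to be normal to RE and the tangent condition forces BD to be normal to DZ, with radius 10.0, so the center B sits 10.0 in from both sides at B = (-44.500, 21.300). That places the tangent points at E = (-54.500, 21.300) on RE and D = (-44.500, 31.300) on DZ. Then |SE| = |E − S| = 58.514.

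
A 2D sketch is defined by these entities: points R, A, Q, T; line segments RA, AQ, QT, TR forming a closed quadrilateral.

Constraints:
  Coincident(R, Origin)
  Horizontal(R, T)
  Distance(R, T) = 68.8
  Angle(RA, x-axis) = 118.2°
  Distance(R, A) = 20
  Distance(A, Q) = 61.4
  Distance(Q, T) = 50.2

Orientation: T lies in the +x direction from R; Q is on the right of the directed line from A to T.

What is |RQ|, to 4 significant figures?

41.88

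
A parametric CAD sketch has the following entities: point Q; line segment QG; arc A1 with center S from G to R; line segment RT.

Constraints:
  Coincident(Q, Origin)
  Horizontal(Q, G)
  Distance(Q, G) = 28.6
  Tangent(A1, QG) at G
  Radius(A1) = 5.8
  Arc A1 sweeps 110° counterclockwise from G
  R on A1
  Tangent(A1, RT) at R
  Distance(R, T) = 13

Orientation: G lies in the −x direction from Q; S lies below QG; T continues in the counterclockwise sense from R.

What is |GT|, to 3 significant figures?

20.0

Q is at the origin; Q and G share the same y with |QG| = 28.6 and G on the −x side, so G = (-28.6, 0.00). A1 meets QG tangentially, so SG is at right angles to QG, so S = G + (0, -5.8) = (-28.6, -5.80). On A1, G sits at bearing 90° from S; a 110° counterclockwise sweep puts R at bearing 200°, so R = S + 5.8·(cos 200°, sin 200°) = (-34.1, -7.78). A1 meets RT tangentially, so SR is at right angles to RT, so RT runs along (−sin 200°, cos 200°); with |RT| = 13.0, T = (-29.6, -20.0). Then |GT| = |T − G| = 20.0.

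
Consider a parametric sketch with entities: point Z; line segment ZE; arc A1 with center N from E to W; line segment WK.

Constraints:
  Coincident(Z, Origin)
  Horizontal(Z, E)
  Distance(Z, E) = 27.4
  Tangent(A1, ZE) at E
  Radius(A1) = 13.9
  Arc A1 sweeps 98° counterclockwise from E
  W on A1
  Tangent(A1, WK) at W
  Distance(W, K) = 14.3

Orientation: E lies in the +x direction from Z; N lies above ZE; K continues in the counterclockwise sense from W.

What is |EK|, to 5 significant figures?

32.224

Z is at the origin; Z and E share the same y with |ZE| = 27.4 and E on the +x side, so E = (27.400, 0.0000). Since A1 is tangent to ZE there, NE ⟂ ZE, so N = E + (0, 13.9) = (27.400, 13.900). On A1, E sits at bearing -90° from N; a 98° counterclockwise sweep puts W at bearing 8°, so W = N + 13.9·(cos 8°, sin 8°) = (41.165, 15.835). A1 meets WK tangentially, so NW is at right angles to WK, so WK runs along (−sin 8°, cos 8°); with |WK| = 14.3, K = (39.175, 29.995). Then |EK| = |K − E| = 32.224.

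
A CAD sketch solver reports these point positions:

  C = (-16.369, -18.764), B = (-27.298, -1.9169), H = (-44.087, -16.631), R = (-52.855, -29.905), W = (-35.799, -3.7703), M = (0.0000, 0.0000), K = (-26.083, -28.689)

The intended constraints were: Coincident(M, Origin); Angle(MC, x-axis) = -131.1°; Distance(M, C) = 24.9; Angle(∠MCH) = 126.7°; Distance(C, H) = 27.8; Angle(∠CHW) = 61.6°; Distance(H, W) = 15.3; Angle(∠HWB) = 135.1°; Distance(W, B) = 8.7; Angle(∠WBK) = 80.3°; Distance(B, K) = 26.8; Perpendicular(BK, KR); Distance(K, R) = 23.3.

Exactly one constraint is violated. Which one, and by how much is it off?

Distance(K, R) = 23.3 — off by 3.50.

M = (0.00, 0.00) ✓; MC at -131.1° ✓; |MC| = 24.90 ✓; ∠MCH = 126.7° ✓; |CH| = 27.80 ✓; ∠CHW = 61.60° ✓; |HW| = 15.30 ✓; ∠HWB = 135.1° ✓; |WB| = 8.701 ✓; ∠WBK = 80.30° ✓; |BK| = 26.80 ✓; ∠(BK, KR) = 90.00° ✓; |KR| = 26.80 ✗.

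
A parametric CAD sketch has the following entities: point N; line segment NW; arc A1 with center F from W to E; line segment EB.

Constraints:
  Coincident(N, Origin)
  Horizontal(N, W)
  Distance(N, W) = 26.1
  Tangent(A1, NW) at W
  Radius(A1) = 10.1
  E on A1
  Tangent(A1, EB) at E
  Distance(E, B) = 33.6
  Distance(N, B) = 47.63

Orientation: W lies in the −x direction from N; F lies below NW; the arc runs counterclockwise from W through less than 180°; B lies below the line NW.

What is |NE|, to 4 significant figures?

37.99

Checks: |FE| = 10.10 ✓; ∠(FE, EB) = 90.00° ✓; |EB| = 33.60 ✓; |NB| = 47.63 ✓.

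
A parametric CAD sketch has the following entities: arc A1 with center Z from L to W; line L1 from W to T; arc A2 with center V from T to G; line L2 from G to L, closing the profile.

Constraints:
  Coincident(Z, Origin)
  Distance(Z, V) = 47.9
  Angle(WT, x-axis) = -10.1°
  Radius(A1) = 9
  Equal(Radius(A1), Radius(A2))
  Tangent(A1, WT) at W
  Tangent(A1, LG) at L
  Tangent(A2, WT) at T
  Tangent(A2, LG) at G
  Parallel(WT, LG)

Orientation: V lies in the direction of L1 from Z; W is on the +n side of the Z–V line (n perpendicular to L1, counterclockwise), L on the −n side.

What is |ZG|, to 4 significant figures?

48.74

The slot axis is L1's direction at -10.1°, so u = (cos -10.1°, sin -10.1°) = (0.9845, -0.1754) and n = (−sin -10.1°, cos -10.1°) = (0.1754, 0.9845). Z is at the origin and V lies 47.9 along u from Z, so V = 47.9·u = (47.16, -8.400). Tangency of A1 to both parallel lines with radius 9.0 puts W and L at Z ± 9.0·n: W = (1.578, 8.861), L = (-1.578, -8.861). Equal radii place T and G the same way about V: T = V + 9.0·n = (48.74, 0.4605), G = V − 9.0·n = (45.58, -17.26). Then |ZG| = |G − Z| = 48.74.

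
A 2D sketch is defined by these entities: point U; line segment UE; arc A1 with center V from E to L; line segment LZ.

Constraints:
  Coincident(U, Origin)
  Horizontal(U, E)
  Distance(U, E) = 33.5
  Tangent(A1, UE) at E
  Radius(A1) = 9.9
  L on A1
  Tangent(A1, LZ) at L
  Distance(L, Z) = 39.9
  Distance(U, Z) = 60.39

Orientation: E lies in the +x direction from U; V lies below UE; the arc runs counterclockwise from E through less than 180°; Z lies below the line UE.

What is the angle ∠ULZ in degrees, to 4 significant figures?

129.1°

Checks: |VL| = 9.900 ✓; ∠(VL, LZ) = 90.00° ✓; |LZ| = 39.90 ✓; |UZ| = 60.39 ✓.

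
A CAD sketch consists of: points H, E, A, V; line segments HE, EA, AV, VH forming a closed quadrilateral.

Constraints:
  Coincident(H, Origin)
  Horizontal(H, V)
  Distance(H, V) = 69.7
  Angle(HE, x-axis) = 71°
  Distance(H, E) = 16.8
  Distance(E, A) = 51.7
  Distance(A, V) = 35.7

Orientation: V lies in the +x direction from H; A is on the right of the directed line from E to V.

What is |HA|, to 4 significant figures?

46.46

H is at the origin; HV is horizontal with |HV| = 69.7 and V in +x, so V = (69.7, 0). HE runs at 71.0° with |HE| = 16.8, so E = (5.470, 15.88). A is determined by |EA| = 51.7 and |AV| = 35.7 together: it lies at the intersection of circle(E, 51.7) and circle(V, 35.7). With |EV| = 66.17, the foot of the radical line on EV is 43.65 from E and the perpendicular offset is √(51.7² − 43.65²) = 27.70. Taking the right-of-EV solution: A = (41.19, -21.49).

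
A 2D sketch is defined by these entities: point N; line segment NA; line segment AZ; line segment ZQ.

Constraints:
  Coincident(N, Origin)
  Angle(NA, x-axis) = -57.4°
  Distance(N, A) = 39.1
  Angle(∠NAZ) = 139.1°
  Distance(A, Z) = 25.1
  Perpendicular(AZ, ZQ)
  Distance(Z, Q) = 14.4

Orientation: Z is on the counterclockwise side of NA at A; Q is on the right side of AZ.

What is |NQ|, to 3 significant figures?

67.7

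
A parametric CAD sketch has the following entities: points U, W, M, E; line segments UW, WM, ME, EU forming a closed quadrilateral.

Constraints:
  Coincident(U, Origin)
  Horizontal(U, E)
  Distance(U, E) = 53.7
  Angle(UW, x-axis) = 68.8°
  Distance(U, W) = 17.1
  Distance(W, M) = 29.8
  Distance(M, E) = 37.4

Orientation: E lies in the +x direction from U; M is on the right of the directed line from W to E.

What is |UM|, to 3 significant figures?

21.4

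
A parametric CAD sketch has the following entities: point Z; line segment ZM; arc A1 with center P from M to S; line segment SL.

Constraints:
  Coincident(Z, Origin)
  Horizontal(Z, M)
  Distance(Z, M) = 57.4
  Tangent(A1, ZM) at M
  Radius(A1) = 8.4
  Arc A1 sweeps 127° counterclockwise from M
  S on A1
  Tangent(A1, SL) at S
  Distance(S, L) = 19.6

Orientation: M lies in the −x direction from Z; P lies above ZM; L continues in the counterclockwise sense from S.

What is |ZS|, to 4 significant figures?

52.45

Z is at the origin; Z and M share the same y with |ZM| = 57.4 and M on the −x side, so M = (-57.40, 0.000). Tangency of A1 to ZM means the radius PM is perpendicular to ZM, so P = M + (0, 8.4) = (-57.40, 8.400). On A1, M sits at bearing -90° from P; a 127° counterclockwise sweep puts S at bearing 37°, so S = P + 8.4·(cos 37°, sin 37°) = (-50.69, 13.46). Then |ZS| = |S − Z| = 52.45.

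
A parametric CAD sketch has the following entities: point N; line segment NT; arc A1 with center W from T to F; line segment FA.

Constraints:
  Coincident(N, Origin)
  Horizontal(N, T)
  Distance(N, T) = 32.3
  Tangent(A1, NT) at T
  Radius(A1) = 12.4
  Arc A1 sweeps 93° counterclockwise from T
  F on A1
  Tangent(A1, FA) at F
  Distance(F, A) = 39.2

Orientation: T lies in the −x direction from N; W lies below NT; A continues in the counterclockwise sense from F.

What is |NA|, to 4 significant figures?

67.39

N is at the origin; N and T share the same y with |NT| = 32.3 and T on the −x side, so T = (-32.30, 0.000). Tangency of A1 to NT means the radius WT is perpendicular to NT, so W = T + (0, -12.4) = (-32.30, -12.40). On A1, T sits at bearing 90° from W; a 93° counterclockwise sweep puts F at bearing 183°, so F = W + 12.4·(cos 183°, sin 183°) = (-44.68, -13.05). A1 meets FA tangentially, so WF is at right angles to FA, so FA runs along (−sin 183°, cos 183°); with |FA| = 39.2, A = (-42.63, -52.20). Then |NA| = |A − N| = 67.39.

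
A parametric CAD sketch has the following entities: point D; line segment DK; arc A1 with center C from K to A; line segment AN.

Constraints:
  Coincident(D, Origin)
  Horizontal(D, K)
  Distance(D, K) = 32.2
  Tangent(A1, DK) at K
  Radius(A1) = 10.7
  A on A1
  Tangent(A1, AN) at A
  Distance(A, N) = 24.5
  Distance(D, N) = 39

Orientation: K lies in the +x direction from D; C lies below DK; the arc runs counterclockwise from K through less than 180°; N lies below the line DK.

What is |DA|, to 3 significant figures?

23.6

D is at the origin; D and K share the same y with |DK| = 32.2 and K on the +x side, so K = (32.2, 0.00). The tangent condition forces CK to be normal to DK, so C = K + (0, -10.7) = (32.2, -10.7). Since CA ⟂ AN (tangency), |CN| = √(10.7² + 24.5²) = 26.7 regardless of where A sits on A1. So N lies on both circle(D, 39.0) and circle(C, 26.7); the below-DK intersection is N = (19.1, -34.0). A is the foot of the tangent from N: A = (21.6, -9.63).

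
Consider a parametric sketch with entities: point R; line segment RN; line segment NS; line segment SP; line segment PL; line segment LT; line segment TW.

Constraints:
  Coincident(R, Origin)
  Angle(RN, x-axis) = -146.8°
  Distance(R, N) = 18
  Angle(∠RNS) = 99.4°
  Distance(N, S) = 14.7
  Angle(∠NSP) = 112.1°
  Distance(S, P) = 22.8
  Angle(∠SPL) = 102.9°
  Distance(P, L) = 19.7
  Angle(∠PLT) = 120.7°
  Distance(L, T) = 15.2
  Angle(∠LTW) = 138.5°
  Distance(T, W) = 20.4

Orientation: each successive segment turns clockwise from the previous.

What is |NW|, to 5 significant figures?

16.865

R is at the origin; RN runs at -146.8° with length 18.0, so N = (-15.062, -9.8561). ∠RNS = 99.4° gives NS at 132.60° from the x-axis; with |NS| = 14.7, S = (-25.012, 0.96449). ∠NSP = 112.1° gives SP at 64.700° from the x-axis; with |SP| = 22.8, P = (-15.268, 21.578). ∠SPL = 102.9° gives PL at -12.400° from the x-axis; with |PL| = 19.7, L = (3.9724, 17.347). ∠PLT = 120.7° gives LT at -71.700° from the x-axis; with |LT| = 15.2, T = (8.7451, 2.9160). ∠LTW = 138.5° gives TW at -113.20° from the x-axis; with |TW| = 20.4, W = (0.70864, -15.834). Then |NW| = |W − N| = 16.865.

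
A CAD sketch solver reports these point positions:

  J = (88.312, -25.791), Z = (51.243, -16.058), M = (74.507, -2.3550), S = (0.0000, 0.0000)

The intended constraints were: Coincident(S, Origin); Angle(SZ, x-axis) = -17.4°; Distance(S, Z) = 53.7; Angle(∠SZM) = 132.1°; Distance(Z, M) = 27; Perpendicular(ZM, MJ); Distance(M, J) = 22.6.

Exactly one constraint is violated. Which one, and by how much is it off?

Distance(M, J) = 22.6 — off by 4.60.

S = (0.00, 0.00) ✓; SZ at -17.40° ✓; |SZ| = 53.70 ✓; ∠SZM = 132.1° ✓; |ZM| = 27.00 ✓; ∠(ZM, MJ) = 90.00° ✓; |MJ| = 27.20 ✗.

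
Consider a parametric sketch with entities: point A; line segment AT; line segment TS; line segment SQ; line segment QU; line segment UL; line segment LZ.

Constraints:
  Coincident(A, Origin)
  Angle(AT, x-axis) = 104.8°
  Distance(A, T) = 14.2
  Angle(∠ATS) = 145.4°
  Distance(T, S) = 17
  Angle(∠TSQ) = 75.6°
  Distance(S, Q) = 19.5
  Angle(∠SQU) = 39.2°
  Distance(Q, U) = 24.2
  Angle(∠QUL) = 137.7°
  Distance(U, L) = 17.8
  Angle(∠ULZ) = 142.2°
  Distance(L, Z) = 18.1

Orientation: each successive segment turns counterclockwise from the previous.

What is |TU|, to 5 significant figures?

3.6730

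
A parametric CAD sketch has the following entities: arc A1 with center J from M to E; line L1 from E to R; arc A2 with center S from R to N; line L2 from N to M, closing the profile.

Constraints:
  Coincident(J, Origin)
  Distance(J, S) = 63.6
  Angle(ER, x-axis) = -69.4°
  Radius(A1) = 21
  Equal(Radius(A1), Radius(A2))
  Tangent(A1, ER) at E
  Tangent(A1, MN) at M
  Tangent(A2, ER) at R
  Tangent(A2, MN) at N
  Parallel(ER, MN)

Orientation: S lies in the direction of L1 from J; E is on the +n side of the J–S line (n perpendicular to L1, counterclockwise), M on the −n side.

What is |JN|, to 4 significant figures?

66.98

The slot axis is L1's direction at -69.4°, so u = (cos -69.4°, sin -69.4°) = (0.3518, -0.9361) and n = (−sin -69.4°, cos -69.4°) = (0.9361, 0.3518). J is at the origin and S lies 63.6 along u from J, so S = 63.6·u = (22.38, -59.53). Tangency of A1 to both parallel lines with radius 21.0 puts E and M at J ± 21.0·n: E = (19.66, 7.389), M = (-19.66, -7.389). Equal radii place R and N the same way about S: R = S + 21.0·n = (42.03, -52.14), N = S − 21.0·n = (2.720, -66.92). Then |JN| = |N − J| = 66.98.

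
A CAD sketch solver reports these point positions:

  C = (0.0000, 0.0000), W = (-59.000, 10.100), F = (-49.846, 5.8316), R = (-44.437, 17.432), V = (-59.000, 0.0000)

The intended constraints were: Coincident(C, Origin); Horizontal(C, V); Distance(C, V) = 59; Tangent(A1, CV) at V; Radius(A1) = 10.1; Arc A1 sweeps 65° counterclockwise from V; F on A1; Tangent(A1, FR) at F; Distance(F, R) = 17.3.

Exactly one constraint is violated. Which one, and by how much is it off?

Distance(F, R) = 17.3 — off by 4.50.

C = (0.00, 0.00) ✓; C.y = 0.00, V.y = 0.00 ✓; |CV| = 59.00 ✓; ∠(WV, VC) = 90.00° ✓; |WV| = 10.10 ✓; bearing(W→F) − bearing(W→V) = 65.00° ✓; |WF| = 10.10 ✓; ∠(WF, FR) = 90.00° ✓; |FR| = 12.80 ✗.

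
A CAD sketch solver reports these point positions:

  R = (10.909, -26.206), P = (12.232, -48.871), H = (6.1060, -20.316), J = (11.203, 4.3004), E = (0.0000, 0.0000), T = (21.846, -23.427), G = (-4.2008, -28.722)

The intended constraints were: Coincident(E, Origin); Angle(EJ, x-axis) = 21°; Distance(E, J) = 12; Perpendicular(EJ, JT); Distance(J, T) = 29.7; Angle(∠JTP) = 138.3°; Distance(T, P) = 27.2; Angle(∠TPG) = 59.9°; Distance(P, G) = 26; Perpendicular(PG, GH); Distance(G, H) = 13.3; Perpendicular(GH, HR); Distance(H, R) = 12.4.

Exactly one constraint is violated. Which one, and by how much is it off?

Distance(H, R) = 12.4 — off by 4.80.

E = (0.00, 0.00) ✓; EJ at 21.00° ✓; |EJ| = 12.00 ✓; ∠(EJ, JT) = 90.00° ✓; |JT| = 29.70 ✓; ∠JTP = 138.3° ✓; |TP| = 27.20 ✓; ∠TPG = 59.90° ✓; |PG| = 26.00 ✓; ∠(PG, GH) = 90.00° ✓; |GH| = 13.30 ✓; ∠(GH, HR) = 90.00° ✓; |HR| = 7.600 ✗.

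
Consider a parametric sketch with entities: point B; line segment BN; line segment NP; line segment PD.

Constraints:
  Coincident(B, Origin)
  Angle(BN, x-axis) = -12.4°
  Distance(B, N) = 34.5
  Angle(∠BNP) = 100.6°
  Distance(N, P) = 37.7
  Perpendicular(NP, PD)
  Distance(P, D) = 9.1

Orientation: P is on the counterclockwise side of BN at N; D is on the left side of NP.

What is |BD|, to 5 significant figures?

50.554

∠BNP = 100.6°, so NP runs at -12.4° + (180° − 100.6°) = 67.000° from the x-axis; with |NP| = 37.7, P = N + 37.7·(cos 67.000°, sin 67.000°) = (48.426, 27.295). NP ⟂ PD; with |PD| = 9.1 on the left of NP, D = P + 9.1·(-0.92050, 0.39073) = (40.049, 30.850). Then |BD| = |D − B| = 50.554.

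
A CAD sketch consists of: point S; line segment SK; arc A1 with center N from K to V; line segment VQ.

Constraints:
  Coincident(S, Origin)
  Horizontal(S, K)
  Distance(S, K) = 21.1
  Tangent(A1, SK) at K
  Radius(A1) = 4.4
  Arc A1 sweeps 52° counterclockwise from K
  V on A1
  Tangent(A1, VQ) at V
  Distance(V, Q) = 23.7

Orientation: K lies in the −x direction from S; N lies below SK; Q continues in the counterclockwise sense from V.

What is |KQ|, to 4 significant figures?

27.22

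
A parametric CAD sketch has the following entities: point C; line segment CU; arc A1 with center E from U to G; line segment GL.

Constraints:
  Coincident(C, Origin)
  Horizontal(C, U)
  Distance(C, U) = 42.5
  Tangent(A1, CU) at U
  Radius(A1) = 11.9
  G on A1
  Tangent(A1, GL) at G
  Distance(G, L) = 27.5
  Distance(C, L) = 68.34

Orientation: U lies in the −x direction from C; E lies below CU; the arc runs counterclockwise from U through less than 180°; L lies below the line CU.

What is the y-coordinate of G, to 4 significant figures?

-10.95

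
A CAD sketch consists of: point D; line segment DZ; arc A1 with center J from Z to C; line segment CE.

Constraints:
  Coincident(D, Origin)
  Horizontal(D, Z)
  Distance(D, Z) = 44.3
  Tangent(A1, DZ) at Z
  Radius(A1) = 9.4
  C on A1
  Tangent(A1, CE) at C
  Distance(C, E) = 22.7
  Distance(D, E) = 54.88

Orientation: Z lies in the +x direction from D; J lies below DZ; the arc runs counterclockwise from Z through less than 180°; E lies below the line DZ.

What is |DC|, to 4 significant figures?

37.62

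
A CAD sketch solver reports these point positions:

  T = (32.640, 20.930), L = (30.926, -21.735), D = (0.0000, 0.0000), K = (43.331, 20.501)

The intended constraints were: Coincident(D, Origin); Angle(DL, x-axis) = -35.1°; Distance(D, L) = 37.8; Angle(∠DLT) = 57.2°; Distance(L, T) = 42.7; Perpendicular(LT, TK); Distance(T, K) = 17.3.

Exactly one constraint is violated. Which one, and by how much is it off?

Distance(T, K) = 17.3 — off by 6.60.

D = (0.00, 0.00) ✓; DL at -35.10° ✓; |DL| = 37.80 ✓; ∠DLT = 57.20° ✓; |LT| = 42.70 ✓; ∠(LT, TK) = 90.00° ✓; |TK| = 10.70 ✗.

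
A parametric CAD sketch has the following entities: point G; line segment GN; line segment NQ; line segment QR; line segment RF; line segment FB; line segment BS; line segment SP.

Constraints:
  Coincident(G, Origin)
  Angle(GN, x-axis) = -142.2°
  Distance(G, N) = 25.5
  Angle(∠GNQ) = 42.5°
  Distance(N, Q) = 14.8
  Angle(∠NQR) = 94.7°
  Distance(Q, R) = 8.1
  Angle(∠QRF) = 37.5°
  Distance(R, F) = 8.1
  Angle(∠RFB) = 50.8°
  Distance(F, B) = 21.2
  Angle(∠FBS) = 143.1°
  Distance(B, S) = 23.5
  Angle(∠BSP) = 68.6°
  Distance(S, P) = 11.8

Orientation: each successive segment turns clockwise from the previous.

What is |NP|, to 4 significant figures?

45.97

G is at the origin; GN runs at -142.2° with length 25.5, so N = (-20.15, -15.63). ∠GNQ = 42.5° gives NQ at 80.30° from the x-axis; with |NQ| = 14.8, Q = (-17.66, -1.041). ∠NQR = 94.7° gives QR at -5.000° from the x-axis; with |QR| = 8.1, R = (-9.586, -1.747). ∠QRF = 37.5° gives RF at -147.5° from the x-axis; with |RF| = 8.1, F = (-16.42, -6.099). ∠RFB = 50.8° gives FB at 83.30° from the x-axis; with |FB| = 21.2, B = (-13.94, 14.96). ∠FBS = 143.1° gives BS at 46.40° from the x-axis; with |BS| = 23.5, S = (2.262, 31.97). ∠BSP = 68.6° gives SP at -65.00° from the x-axis; with |SP| = 11.8, P = (7.249, 21.28). Then |NP| = |P − N| = 45.97.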